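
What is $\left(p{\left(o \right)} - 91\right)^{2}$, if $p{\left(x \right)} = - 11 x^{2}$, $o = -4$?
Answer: $71289$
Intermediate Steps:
$\left(p{\left(o \right)} - 91\right)^{2} = \left(- 11 \left(-4\right)^{2} - 91\right)^{2} = \left(\left(-11\right) 16 - 91\right)^{2} = \left(-176 - 91\right)^{2} = \left(-267\right)^{2} = 71289$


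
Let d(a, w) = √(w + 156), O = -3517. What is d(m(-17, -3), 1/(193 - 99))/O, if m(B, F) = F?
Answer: -√1378510/330598 ≈ -0.0035514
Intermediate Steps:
d(a, w) = √(156 + w)
d(m(-17, -3), 1/(193 - 99))/O = √(156 + 1/(193 - 99))/(-3517) = √(156 + 1/94)*(-1/3517) = √(14665/94)*(-1/3517) = (√1378510/94)*(-1/3517) = -√1378510/330598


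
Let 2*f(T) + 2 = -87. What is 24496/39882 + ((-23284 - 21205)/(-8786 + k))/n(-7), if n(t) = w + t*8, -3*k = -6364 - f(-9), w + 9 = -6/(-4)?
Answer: 5743750156/11277253671 ≈ 0.50932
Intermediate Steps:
w = -15/2 (w = -9 - 6/(-4) = -9 - 6*(-1/4) = -9 + 3/2 = -15/2 ≈ -7.5000)
f(T) = -89/2 (f(T) = -1 + (1/2)*(-87) = -1 - 87/2 = -89/2)
k = 4213/2 (k = -(-6364 - 1*(-89/2))/3 = -(-6364 + 89/2)/3 = -1/3*(-12639/2) = 4213/2 ≈ 2106.5)
n(t) = -15/2 + 8*t (n(t) = -15/2 + t*8 = -15/2 + 8*t)
24496/39882 + ((-23284 - 21205)/(-8786 + k))/n(-7) = 24496/39882 + ((-23284 - 21205)/(-8786 + 4213/2))/(-15/2 + 8*(-7)) = 24496*(1/39882) + (-44489/(-13359/2))/(-15/2 - 56) = 12248/19941 + (-44489*(-2/13359))/(-127/2) = 12248/19941 + (88978/13359)*(-2/127) = 12248/19941 - 177956/1696593 = 5743750156/11277253671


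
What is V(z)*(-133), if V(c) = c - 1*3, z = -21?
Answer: 3192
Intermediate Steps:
V(c) = -3 + c (V(c) = c - 3 = -3 + c)
V(z)*(-133) = (-3 - 21)*(-133) = -24*(-133) = 3192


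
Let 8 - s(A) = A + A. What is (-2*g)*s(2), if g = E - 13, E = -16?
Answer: 232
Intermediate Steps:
s(A) = 8 - 2*A (s(A) = 8 - (A + A) = 8 - 2*A)
g = -29 (g = -16 - 13 = -29)
(-2*g)*s(2) = (-2*(-29))*(8 - 2*2) = 58*(8 - 4) = 58*4 = 232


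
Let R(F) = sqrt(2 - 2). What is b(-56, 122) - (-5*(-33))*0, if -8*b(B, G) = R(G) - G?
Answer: 61/4 ≈ 15.250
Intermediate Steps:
R(F) = 0 (R(F) = sqrt(0) = 0)
b(B, G) = G/8 (b(B, G) = -(0 - G)/8 = -(-1)*G/8 = G/8)
b(-56, 122) - (-5*(-33))*0 = (1/8)*122 - (-5*(-33))*0 = 61/4 - 165*0 = 61/4 - 1*0 = 61/4 + 0 = 61/4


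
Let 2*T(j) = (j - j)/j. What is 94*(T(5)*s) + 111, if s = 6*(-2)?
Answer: 111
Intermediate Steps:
s = -12
T(j) = 0 (T(j) = ((j - j)/j)/2 = (0/j)/2 = (½)*0 = 0)
94*(T(5)*s) + 111 = 94*(0*(-12)) + 111 = 94*0 + 111 = 0 + 111 = 111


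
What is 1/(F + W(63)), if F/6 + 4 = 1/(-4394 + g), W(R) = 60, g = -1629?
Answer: 6023/216822 ≈ 0.027779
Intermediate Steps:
F = -144558/6023 (F = -24 + 6/(-4394 - 1629) = -24 + 6/(-6023) = -24 + 6*(-1/6023) = -24 - 6/6023 = -144558/6023 ≈ -24.001)
1/(F + W(63)) = 1/(-144558/6023 + 60) = 1/(216822/6023) = 6023/216822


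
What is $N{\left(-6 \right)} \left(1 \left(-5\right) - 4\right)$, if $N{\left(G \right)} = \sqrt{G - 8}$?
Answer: $- 9 i \sqrt{14} \approx - 33.675 i$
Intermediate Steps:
$N{\left(G \right)} = \sqrt{-8 + G}$
$N{\left(-6 \right)} \left(1 \left(-5\right) - 4\right) = \sqrt{-8 - 6} \left(1 \left(-5\right) - 4\right) = \sqrt{-14} \left(-5 - 4\right) = i \sqrt{14} \left(-9\right) = - 9 i \sqrt{14}$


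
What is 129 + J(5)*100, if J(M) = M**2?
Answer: 2629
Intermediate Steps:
129 + J(5)*100 = 129 + 5**2*100 = 129 + 25*100 = 129 + 2500 = 2629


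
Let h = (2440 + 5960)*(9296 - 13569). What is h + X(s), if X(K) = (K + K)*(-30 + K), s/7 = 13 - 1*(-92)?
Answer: -34856850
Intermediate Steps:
h = -35893200 (h = 8400*(-4273) = -35893200)
s = 735 (s = 7*(13 - 1*(-92)) = 7*(13 + 92) = 7*105 = 735)
X(K) = 2*K*(-30 + K) (X(K) = (2*K)*(-30 + K) = 2*K*(-30 + K))
h + X(s) = -35893200 + 2*735*(-30 + 735) = -35893200 + 2*735*705 = -35893200 + 1036350 = -34856850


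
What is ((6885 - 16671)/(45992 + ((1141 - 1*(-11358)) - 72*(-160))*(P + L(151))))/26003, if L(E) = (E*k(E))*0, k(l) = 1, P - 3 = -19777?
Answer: 4893/6174486640571 ≈ 7.9245e-10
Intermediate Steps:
P = -19774 (P = 3 - 19777 = -19774)
L(E) = 0 (L(E) = (E*1)*0 = E*0 = 0)
((6885 - 16671)/(45992 + ((1141 - 1*(-11358)) - 72*(-160))*(P + L(151))))/26003 = ((6885 - 16671)/(45992 + ((1141 - 1*(-11358)) - 72*(-160))*(-19774 + 0)))/26003 = -9786/(45992 + ((1141 + 11358) + 11520)*(-19774))*(1/26003) = -9786/(45992 + (12499 + 11520)*(-19774))*(1/26003) = -9786/(45992 + 24019*(-19774))*(1/26003) = -9786/(45992 - 474951706)*(1/26003) = -9786/(-474905714)*(1/26003) = -9786*(-1/474905714)*(1/26003) = (4893/237452857)*(1/26003) = 4893/6174486640571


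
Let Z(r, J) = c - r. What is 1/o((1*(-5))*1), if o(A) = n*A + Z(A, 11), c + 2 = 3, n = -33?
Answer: 1/171 ≈ 0.0058480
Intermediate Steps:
c = 1 (c = -2 + 3 = 1)
Z(r, J) = 1 - r
o(A) = 1 - 34*A (o(A) = -33*A + (1 - A) = 1 - 34*A)
1/o((1*(-5))*1) = 1/(1 - 34*1*(-5)) = 1/(1 - (-170)) = 1/(1 - 34*(-5)) = 1/(1 + 170) = 1/171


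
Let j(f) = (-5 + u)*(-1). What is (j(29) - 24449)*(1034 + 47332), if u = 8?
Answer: -1182645432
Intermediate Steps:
j(f) = -3 (j(f) = (-5 + 8)*(-1) = 3*(-1) = -3)
(j(29) - 24449)*(1034 + 47332) = (-3 - 24449)*(1034 + 47332) = -24452*48366 = -1182645432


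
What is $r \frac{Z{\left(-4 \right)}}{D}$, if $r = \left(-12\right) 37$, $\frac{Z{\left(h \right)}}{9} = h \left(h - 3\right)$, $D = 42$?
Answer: $-2664$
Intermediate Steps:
$Z{\left(h \right)} = 9 h \left(-3 + h\right)$ ($Z{\left(h \right)} = 9 h \left(h - 3\right) = 9 h \left(-3 + h\right)$)
$r = -444$
$r \frac{Z{\left(-4 \right)}}{D} = - 444 \frac{9 \left(-4\right) \left(-3 - 4\right)}{42} = - 444 \cdot 9 \left(-4\right) \left(-7\right) \frac{1}{42} = - 444 \cdot 252 \cdot \frac{1}{42} = \left(-444\right) 6 = -2664$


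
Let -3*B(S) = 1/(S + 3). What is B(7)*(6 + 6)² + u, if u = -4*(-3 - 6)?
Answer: 156/5 ≈ 31.200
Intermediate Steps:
u = 36 (u = -4*(-9) = 36)
B(S) = -1/(3*(3 + S)) (B(S) = -1/(3*(S + 3)) = -1/(3*(3 + S)))
B(7)*(6 + 6)² + u = (-1/(9 + 3*7))*(6 + 6)² + 36 = -1/(9 + 21)*12² + 36 = -1/30*144 + 36 = -24/5 + 36 = 156/5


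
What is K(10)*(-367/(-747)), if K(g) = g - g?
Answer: 0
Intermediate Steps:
K(g) = 0
K(10)*(-367/(-747)) = 0*(-367/(-747)) = 0*(-367*(-1/747)) = 0*(367/747) = 0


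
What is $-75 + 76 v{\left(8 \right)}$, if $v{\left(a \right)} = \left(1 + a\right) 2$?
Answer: $1293$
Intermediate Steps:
$v{\left(a \right)} = 2 + 2 a$
$-75 + 76 v{\left(8 \right)} = -75 + 76 \left(2 + 2 \cdot 8\right) = -75 + 76 \left(2 + 16\right) = -75 + 76 \cdot 18 = -75 + 1368 = 1293$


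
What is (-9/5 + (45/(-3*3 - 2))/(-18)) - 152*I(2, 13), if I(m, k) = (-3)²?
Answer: -150653/110 ≈ -1369.6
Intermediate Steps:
I(m, k) = 9
(-9/5 + (45/(-3*3 - 2))/(-18)) - 152*I(2, 13) = (-9/5 + (45/(-3*3 - 2))/(-18)) - 152*9 = (-9*⅕ + (45/(-9 - 2))*(-1/18)) - 1368 = (-9/5 + (45/(-11))*(-1/18)) - 1368 = (-9/5 + (45*(-1/11))*(-1/18)) - 1368 = (-9/5 - 45/11*(-1/18)) - 1368 = (-9/5 + 5/22) - 1368 = -173/110 - 1368 = -150653/110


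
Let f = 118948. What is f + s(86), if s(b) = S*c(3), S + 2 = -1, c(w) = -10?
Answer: 118978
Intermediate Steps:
S = -3 (S = -2 - 1 = -3)
s(b) = 30 (s(b) = -3*(-10) = 30)
f + s(86) = 118948 + 30 = 118978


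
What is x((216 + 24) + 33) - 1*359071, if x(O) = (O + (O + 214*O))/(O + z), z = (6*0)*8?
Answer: -358855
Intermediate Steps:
z = 0 (z = 0*8 = 0)
x(O) = 216 (x(O) = (O + (O + 214*O))/(O + 0) = (O + 215*O)/O = (216*O)/O = 216)
x((216 + 24) + 33) - 1*359071 = 216 - 1*359071 = 216 - 359071 = -358855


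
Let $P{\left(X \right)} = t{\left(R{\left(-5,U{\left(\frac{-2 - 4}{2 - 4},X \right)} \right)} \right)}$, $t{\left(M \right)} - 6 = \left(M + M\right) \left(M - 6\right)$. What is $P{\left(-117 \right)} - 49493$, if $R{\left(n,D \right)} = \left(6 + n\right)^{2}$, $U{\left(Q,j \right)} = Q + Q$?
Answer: $-49497$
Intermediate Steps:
$U{\left(Q,j \right)} = 2 Q$
$t{\left(M \right)} = 6 + 2 M \left(-6 + M\right)$ ($t{\left(M \right)} = 6 + \left(M + M\right) \left(M - 6\right) = 6 + 2 M \left(-6 + M\right)$)
$P{\left(X \right)} = -4$ ($P{\left(X \right)} = 6 - 12 \left(6 - 5\right)^{2} + 2 \left(\left(6 - 5\right)^{2}\right)^{2} = 6 - 12 \cdot 1^{2} + 2 \left(1^{2}\right)^{2} = 6 - 12 + 2 \cdot 1^{2} = 6 - 12 + 2 \cdot 1 = 6 - 12 + 2 = -4$)
$P{\left(-117 \right)} - 49493 = -4 - 49493 = -49497$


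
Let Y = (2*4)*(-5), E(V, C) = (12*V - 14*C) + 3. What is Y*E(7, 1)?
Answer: -2920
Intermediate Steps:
E(V, C) = 3 - 14*C + 12*V (E(V, C) = (-14*C + 12*V) + 3 = 3 - 14*C + 12*V)
Y = -40 (Y = 8*(-5) = -40)
Y*E(7, 1) = -40*(3 - 14*1 + 12*7) = -40*(3 - 14 + 84) = -40*73 = -2920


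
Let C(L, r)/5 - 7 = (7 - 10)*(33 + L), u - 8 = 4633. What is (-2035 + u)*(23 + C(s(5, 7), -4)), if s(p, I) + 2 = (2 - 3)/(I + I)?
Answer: -7404949/7 ≈ -1.0579e+6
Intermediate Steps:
s(p, I) = -2 - 1/(2*I) (s(p, I) = -2 + (2 - 3)/(I + I) = -2 - 1/(2*I))
u = 4641 (u = 8 + 4633 = 4641)
C(L, r) = -460 - 15*L (C(L, r) = 35 + 5*((7 - 10)*(33 + L)) = 35 + 5*(-3*(33 + L)) = 35 + 5*(-99 - 3*L) = 35 + (-495 - 15*L) = -460 - 15*L)
(-2035 + u)*(23 + C(s(5, 7), -4)) = (-2035 + 4641)*(23 + (-460 - 15*(-2 - ½/7))) = 2606*(23 + (-460 - 15*(-2 - ½*⅐))) = 2606*(23 + (-460 - 15*(-2 - 1/14))) = 2606*(23 + (-460 - 15*(-29/14))) = 2606*(23 + (-460 + 435/14)) = 2606*(23 - 6005/14) = 2606*(-5683/14) = -7404949/7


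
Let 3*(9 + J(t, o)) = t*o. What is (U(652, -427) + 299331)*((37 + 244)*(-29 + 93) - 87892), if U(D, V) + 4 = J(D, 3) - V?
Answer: -21000153476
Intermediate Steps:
J(t, o) = -9 + o*t/3 (J(t, o) = -9 + (t*o)/3 = -9 + (o*t)/3 = -9 + o*t/3)
U(D, V) = -13 + D - V (U(D, V) = -4 + ((-9 + (⅓)*3*D) - V) = -4 + ((-9 + D) - V) = -4 + (-9 + D - V) = -13 + D - V)
(U(652, -427) + 299331)*((37 + 244)*(-29 + 93) - 87892) = ((-13 + 652 - 1*(-427)) + 299331)*((37 + 244)*(-29 + 93) - 87892) = ((-13 + 652 + 427) + 299331)*(281*64 - 87892) = (1066 + 299331)*(17984 - 87892) = 300397*(-69908) = -21000153476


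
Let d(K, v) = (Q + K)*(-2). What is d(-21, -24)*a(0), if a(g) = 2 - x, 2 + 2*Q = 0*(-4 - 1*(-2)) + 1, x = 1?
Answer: 43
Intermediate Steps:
Q = -½ (Q = -1 + (0*(-4 - 1*(-2)) + 1)/2 = -1 + (0*(-4 + 2) + 1)/2 = -1 + (0*(-2) + 1)/2 = -1 + (0 + 1)/2 = -1 + (½)*1 = -1 + ½ = -½ ≈ -0.50000)
a(g) = 1 (a(g) = 2 - 1*1 = 2 - 1 = 1)
d(K, v) = 1 - 2*K (d(K, v) = (-½ + K)*(-2) = 1 - 2*K)
d(-21, -24)*a(0) = (1 - 2*(-21))*1 = (1 + 42)*1 = 43*1 = 43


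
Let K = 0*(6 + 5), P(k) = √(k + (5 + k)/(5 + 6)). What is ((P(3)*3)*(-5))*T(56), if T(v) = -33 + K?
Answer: 45*√451 ≈ 955.65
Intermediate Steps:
P(k) = √(5/11 + 12*k/11) (P(k) = √(k + (5 + k)/11) = √(k + (5 + k)*(1/11)) = √(k + (5/11 + k/11)) = √(5/11 + 12*k/11))
K = 0 (K = 0*11 = 0)
T(v) = -33 (T(v) = -33 + 0 = -33)
((P(3)*3)*(-5))*T(56) = (((√(55 + 132*3)/11)*3)*(-5))*(-33) = (((√(55 + 396)/11)*3)*(-5))*(-33) = (((√451/11)*3)*(-5))*(-33) = ((3*√451/11)*(-5))*(-33) = -15*√451/11*(-33) = 45*√451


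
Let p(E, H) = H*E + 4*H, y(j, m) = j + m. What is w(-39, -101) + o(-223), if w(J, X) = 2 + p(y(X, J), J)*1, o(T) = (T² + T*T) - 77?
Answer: 104687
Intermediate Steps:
p(E, H) = 4*H + E*H (p(E, H) = E*H + 4*H = 4*H + E*H)
o(T) = -77 + 2*T² (o(T) = (T² + T²) - 77 = 2*T² - 77 = -77 + 2*T²)
w(J, X) = 2 + J*(4 + J + X) (w(J, X) = 2 + (J*(4 + (X + J)))*1 = 2 + (J*(4 + (J + X)))*1 = 2 + (J*(4 + J + X))*1 = 2 + J*(4 + J + X))
w(-39, -101) + o(-223) = (2 - 39*(4 - 39 - 101)) + (-77 + 2*(-223)²) = (2 - 39*(-136)) + (-77 + 2*49729) = (2 + 5304) + (-77 + 99458) = 5306 + 99381 = 104687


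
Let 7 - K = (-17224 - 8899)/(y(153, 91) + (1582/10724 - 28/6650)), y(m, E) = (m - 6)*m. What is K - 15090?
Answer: -123420754948369/8183402493 ≈ -15082.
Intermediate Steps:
y(m, E) = m*(-6 + m) (y(m, E) = (-6 + m)*m = m*(-6 + m))
K = 66788671001/8183402493 (K = 7 - (-17224 - 8899)/(153*(-6 + 153) + (1582/10724 - 28/6650)) = 7 - (-26123)/(153*147 + (1582*(1/10724) - 28*1/6650)) = 7 - (-26123)/(22491 + (113/766 - 2/475)) = 7 - (-26123)/(22491 + 52143/363850) = 7 - (-26123)/8183402493/363850 = 7 - (-26123)*363850/8183402493 = 7 - 1*(-9504853550/8183402493) = 7 + 9504853550/8183402493 = 66788671001/8183402493 ≈ 8.1615)
K - 15090 = 66788671001/8183402493 - 15090 = -123420754948369/8183402493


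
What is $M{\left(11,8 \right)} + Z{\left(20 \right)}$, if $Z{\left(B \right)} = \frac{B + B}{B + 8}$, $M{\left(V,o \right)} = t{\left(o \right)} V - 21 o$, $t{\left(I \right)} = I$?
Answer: $- \frac{550}{7} \approx -78.571$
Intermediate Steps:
$M{\left(V,o \right)} = - 21 o + V o$ ($M{\left(V,o \right)} = o V - 21 o = V o - 21 o = - 21 o + V o$)
$Z{\left(B \right)} = \frac{2 B}{8 + B}$
$M{\left(11,8 \right)} + Z{\left(20 \right)} = 8 \left(-21 + 11\right) + 2 \cdot 20 \frac{1}{8 + 20} = 8 \left(-10\right) + 2 \cdot 20 \cdot \frac{1}{28} = -80 + 2 \cdot 20 \cdot \frac{1}{28} = -80 + \frac{10}{7} = - \frac{550}{7}$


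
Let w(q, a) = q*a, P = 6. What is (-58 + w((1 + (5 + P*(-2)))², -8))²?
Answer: 119716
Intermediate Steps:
w(q, a) = a*q
(-58 + w((1 + (5 + P*(-2)))², -8))² = (-58 - 8*(1 + (5 + 6*(-2)))²)² = (-58 - 8*(1 + (5 - 12))²)² = (-58 - 8*(1 - 7)²)² = (-58 - 8*(-6)²)² = (-58 - 8*36)² = (-58 - 288)² = (-346)² = 119716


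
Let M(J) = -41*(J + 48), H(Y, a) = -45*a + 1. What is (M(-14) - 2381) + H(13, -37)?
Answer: -2109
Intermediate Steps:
H(Y, a) = 1 - 45*a
M(J) = -1968 - 41*J (M(J) = -41*(48 + J) = -1968 - 41*J)
(M(-14) - 2381) + H(13, -37) = ((-1968 - 41*(-14)) - 2381) + (1 - 45*(-37)) = ((-1968 + 574) - 2381) + (1 + 1665) = (-1394 - 2381) + 1666 = -3775 + 1666 = -2109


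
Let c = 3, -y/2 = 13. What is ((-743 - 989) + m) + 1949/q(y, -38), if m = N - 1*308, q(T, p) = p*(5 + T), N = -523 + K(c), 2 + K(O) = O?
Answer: -2042527/798 ≈ -2559.6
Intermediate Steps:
y = -26 (y = -2*13 = -26)
K(O) = -2 + O
N = -522 (N = -523 + (-2 + 3) = -523 + 1 = -522)
m = -830 (m = -522 - 1*308 = -522 - 308 = -830)
((-743 - 989) + m) + 1949/q(y, -38) = ((-743 - 989) - 830) + 1949/((-38*(5 - 26))) = (-1732 - 830) + 1949/((-38*(-21))) = -2562 + 1949/798 = -2042527/798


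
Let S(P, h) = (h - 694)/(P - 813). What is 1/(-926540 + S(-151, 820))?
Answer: -482/446592343 ≈ -1.0793e-6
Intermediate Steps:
S(P, h) = (-694 + h)/(-813 + P)
1/(-926540 + S(-151, 820)) = 1/(-926540 + (-694 + 820)/(-813 - 151)) = 1/(-926540 + 126/(-964)) = 1/(-926540 - 1/964*126) = 1/(-926540 - 63/482) = 1/(-446592343/482) = -482/446592343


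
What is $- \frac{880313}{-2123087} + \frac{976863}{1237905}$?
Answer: $\frac{1054569666782}{876060004245} \approx 1.2038$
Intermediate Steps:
$- \frac{880313}{-2123087} + \frac{976863}{1237905} = \left(-880313\right) \left(- \frac{1}{2123087}\right) + 976863 \cdot \frac{1}{1237905} = \frac{880313}{2123087} + \frac{325621}{412635} = \frac{1054569666782}{876060004245}$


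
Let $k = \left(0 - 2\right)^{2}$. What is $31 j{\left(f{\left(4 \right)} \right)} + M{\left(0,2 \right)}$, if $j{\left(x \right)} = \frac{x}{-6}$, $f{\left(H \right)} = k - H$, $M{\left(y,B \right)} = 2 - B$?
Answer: $0$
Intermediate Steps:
$k = 4$ ($k = \left(-2\right)^{2} = 4$)
$f{\left(H \right)} = 4 - H$
$j{\left(x \right)} = - \frac{x}{6}$ ($j{\left(x \right)} = x \left(- \frac{1}{6}\right) = - \frac{x}{6}$)
$31 j{\left(f{\left(4 \right)} \right)} + M{\left(0,2 \right)} = 31 \left(- \frac{4 - 4}{6}\right) + \left(2 - 2\right) = 31 \left(\left(- \frac{1}{6}\right) 0\right) + 0 = 31 \cdot 0 + 0 = 0 + 0 = 0$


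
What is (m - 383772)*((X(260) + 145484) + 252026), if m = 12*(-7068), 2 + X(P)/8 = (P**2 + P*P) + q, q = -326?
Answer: -691863621768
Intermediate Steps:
X(P) = -2624 + 16*P**2 (X(P) = -16 + 8*((P**2 + P*P) - 326) = -16 + 8*((P**2 + P**2) - 326) = -16 + 8*(2*P**2 - 326) = -16 + 8*(-326 + 2*P**2) = -16 + (-2608 + 16*P**2) = -2624 + 16*P**2)
m = -84816
(m - 383772)*((X(260) + 145484) + 252026) = (-84816 - 383772)*(((-2624 + 16*260**2) + 145484) + 252026) = -468588*(((-2624 + 16*67600) + 145484) + 252026) = -468588*(((-2624 + 1081600) + 145484) + 252026) = -468588*((1078976 + 145484) + 252026) = -468588*(1224460 + 252026) = -468588*1476486 = -691863621768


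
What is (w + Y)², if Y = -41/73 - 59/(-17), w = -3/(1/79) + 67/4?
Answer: 1163984212161/24641296 ≈ 47237.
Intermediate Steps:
w = -881/4 (w = -3/1/79 + 67*(¼) = -3*79 + 67/4 = -237 + 67/4 = -881/4 ≈ -220.25)
Y = 3610/1241 (Y = -41*1/73 - 59*(-1/17) = -41/73 + 59/17 = 3610/1241 ≈ 2.9089)
(w + Y)² = (-881/4 + 3610/1241)² = (-1078881/4964)² = 1163984212161/24641296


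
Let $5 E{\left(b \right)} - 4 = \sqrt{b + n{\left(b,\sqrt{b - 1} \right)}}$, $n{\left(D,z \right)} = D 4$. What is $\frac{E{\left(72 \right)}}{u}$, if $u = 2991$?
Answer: $\frac{4}{14955} + \frac{2 \sqrt{10}}{4985} \approx 0.0015362$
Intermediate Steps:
$n{\left(D,z \right)} = 4 D$
$E{\left(b \right)} = \frac{4}{5} + \frac{\sqrt{5} \sqrt{b}}{5}$ ($E{\left(b \right)} = \frac{4}{5} + \frac{\sqrt{b + 4 b}}{5} = \frac{4}{5} + \frac{\sqrt{5 b}}{5} = \frac{4}{5} + \frac{\sqrt{5} \sqrt{b}}{5}$)
$\frac{E{\left(72 \right)}}{u} = \frac{\frac{4}{5} + \frac{\sqrt{5} \sqrt{72}}{5}}{2991} = \left(\frac{4}{5} + \frac{\sqrt{5} \cdot 6 \sqrt{2}}{5}\right) \frac{1}{2991} = \left(\frac{4}{5} + \frac{6 \sqrt{10}}{5}\right) \frac{1}{2991} = \frac{4}{14955} + \frac{2 \sqrt{10}}{4985}$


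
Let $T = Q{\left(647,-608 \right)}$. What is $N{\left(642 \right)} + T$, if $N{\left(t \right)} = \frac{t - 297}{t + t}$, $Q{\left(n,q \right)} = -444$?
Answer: $- \frac{189917}{428} \approx -443.73$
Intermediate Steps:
$N{\left(t \right)} = \frac{-297 + t}{2 t}$
$T = -444$
$N{\left(642 \right)} + T = \frac{-297 + 642}{2 \cdot 642} - 444 = \frac{1}{2} \cdot \frac{1}{642} \cdot 345 - 444 = \frac{115}{428} - 444 = - \frac{189917}{428}$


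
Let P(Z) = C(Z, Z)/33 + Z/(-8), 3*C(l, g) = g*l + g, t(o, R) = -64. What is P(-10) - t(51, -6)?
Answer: 2911/44 ≈ 66.159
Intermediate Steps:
C(l, g) = g/3 + g*l/3 (C(l, g) = (g*l + g)/3 = (g + g*l)/3 = g/3 + g*l/3)
P(Z) = -Z/8 + Z*(1 + Z)/99 (P(Z) = (Z*(1 + Z)/3)/33 + Z/(-8) = (Z*(1 + Z)/3)*(1/33) + Z*(-⅛) = Z*(1 + Z)/99 - Z/8 = -Z/8 + Z*(1 + Z)/99)
P(-10) - t(51, -6) = (1/792)*(-10)*(-91 + 8*(-10)) - 1*(-64) = (1/792)*(-10)*(-91 - 80) + 64 = (1/792)*(-10)*(-171) + 64 = 95/44 + 64 = 2911/44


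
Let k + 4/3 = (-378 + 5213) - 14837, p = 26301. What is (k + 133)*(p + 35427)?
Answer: -609275936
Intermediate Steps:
k = -30010/3 (k = -4/3 + ((-378 + 5213) - 14837) = -4/3 + (4835 - 14837) = -4/3 - 10002 = -30010/3 ≈ -10003.)
(k + 133)*(p + 35427) = (-30010/3 + 133)*(26301 + 35427) = -29611/3*61728 = -609275936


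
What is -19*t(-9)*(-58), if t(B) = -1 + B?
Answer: -11020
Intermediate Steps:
-19*t(-9)*(-58) = -19*(-1 - 9)*(-58) = -19*(-10)*(-58) = 190*(-58) = -11020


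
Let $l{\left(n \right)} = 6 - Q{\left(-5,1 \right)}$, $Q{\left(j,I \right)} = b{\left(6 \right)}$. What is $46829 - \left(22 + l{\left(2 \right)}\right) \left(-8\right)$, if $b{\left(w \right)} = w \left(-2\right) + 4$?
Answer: $47117$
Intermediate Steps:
$b{\left(w \right)} = 4 - 2 w$ ($b{\left(w \right)} = - 2 w + 4 = 4 - 2 w$)
$Q{\left(j,I \right)} = -8$ ($Q{\left(j,I \right)} = 4 - 12 = -8$)
$l{\left(n \right)} = 14$ ($l{\left(n \right)} = 6 - -8 = 6 + 8 = 14$)
$46829 - \left(22 + l{\left(2 \right)}\right) \left(-8\right) = 46829 - \left(22 + 14\right) \left(-8\right) = 46829 - 36 \left(-8\right) = 46829 - -288 = 46829 + 288 = 47117$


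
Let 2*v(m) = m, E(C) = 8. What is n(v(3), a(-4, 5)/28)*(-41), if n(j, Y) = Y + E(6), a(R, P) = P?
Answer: -9389/28 ≈ -335.32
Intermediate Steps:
v(m) = m/2
n(j, Y) = 8 + Y (n(j, Y) = Y + 8 = 8 + Y)
n(v(3), a(-4, 5)/28)*(-41) = (8 + 5/28)*(-41) = (229/28)*(-41) = -9389/28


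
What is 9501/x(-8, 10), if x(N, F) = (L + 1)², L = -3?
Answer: 9501/4 ≈ 2375.3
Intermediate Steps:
x(N, F) = 4 (x(N, F) = (-3 + 1)² = (-2)² = 4)
9501/x(-8, 10) = 9501/4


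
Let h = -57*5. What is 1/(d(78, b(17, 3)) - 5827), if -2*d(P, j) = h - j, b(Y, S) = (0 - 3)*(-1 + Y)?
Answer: -2/11417 ≈ -0.00017518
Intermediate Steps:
h = -285
b(Y, S) = 3 - 3*Y (b(Y, S) = -3*(-1 + Y) = 3 - 3*Y)
d(P, j) = 285/2 + j/2 (d(P, j) = -(-285 - j)/2 = 285/2 + j/2)
1/(d(78, b(17, 3)) - 5827) = 1/((285/2 + (3 - 3*17)/2) - 5827) = 1/((285/2 + (3 - 51)/2) - 5827) = 1/((285/2 + (½)*(-48)) - 5827) = 1/((285/2 - 24) - 5827) = 1/(237/2 - 5827) = 1/(-11417/2) = -2/11417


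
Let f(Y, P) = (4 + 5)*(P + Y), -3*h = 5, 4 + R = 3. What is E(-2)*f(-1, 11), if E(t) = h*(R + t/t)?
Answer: 0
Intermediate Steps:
R = -1 (R = -4 + 3 = -1)
h = -5/3 (h = -⅓*5 = -5/3 ≈ -1.6667)
f(Y, P) = 9*P + 9*Y (f(Y, P) = 9*(P + Y) = 9*P + 9*Y)
E(t) = 0 (E(t) = -5*(-1 + t/t)/3 = -5*(-1 + 1)/3 = -5/3*0 = 0)
E(-2)*f(-1, 11) = 0*(9*11 + 9*(-1)) = 0*(99 - 9) = 0*90 = 0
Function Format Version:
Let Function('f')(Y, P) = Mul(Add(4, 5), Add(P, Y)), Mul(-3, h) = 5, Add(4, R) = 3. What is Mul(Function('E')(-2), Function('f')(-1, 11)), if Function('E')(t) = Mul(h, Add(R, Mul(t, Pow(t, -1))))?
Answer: 0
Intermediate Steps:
R = -1 (R = Add(-4, 3) = -1)
h = Rational(-5, 3) (h = Mul(Rational(-1, 3), 5) = Rational(-5, 3) ≈ -1.6667)
Function('f')(Y, P) = Add(Mul(9, P), Mul(9, Y)) (Function('f')(Y, P) = Mul(9, Add(P, Y)) = Add(Mul(9, P), Mul(9, Y)))
Function('E')(t) = 0 (Function('E')(t) = Mul(Rational(-5, 3), Add(-1, Mul(t, Pow(t, -1)))) = Mul(Rational(-5, 3), Add(-1, 1)) = Mul(Rational(-5, 3), 0) = 0)
Mul(Function('E')(-2), Function('f')(-1, 11)) = Mul(0, Add(Mul(9, 11), Mul(9, -1))) = Mul(0, Add(99, -9)) = Mul(0, 90) = 0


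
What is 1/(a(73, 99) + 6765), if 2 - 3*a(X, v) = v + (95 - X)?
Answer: 3/20176 ≈ 0.00014869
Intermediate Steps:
a(X, v) = -31 - v/3 + X/3 (a(X, v) = ⅔ - (v + (95 - X))/3 = ⅔ - (95 + v - X)/3 = ⅔ + (-95/3 - v/3 + X/3) = -31 - v/3 + X/3)
1/(a(73, 99) + 6765) = 1/((-31 - ⅓*99 + (⅓)*73) + 6765) = 1/((-31 - 33 + 73/3) + 6765) = 1/(-119/3 + 6765) = 1/(20176/3) = 3/20176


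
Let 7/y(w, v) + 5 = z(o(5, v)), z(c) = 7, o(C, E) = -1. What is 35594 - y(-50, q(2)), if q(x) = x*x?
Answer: 71181/2 ≈ 35591.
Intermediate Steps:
q(x) = x²
y(w, v) = 7/2 (y(w, v) = 7/(-5 + 7) = 7/2)
35594 - y(-50, q(2)) = 35594 - 1*7/2 = 35594 - 7/2 = 71181/2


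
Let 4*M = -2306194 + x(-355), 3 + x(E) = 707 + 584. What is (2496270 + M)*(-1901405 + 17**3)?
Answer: -3641347137402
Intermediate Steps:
x(E) = 1288 (x(E) = -3 + (707 + 584) = -3 + 1291 = 1288)
M = -1152453/2 (M = (-2306194 + 1288)/4 = (1/4)*(-2304906) = -1152453/2 ≈ -5.7623e+5)
(2496270 + M)*(-1901405 + 17**3) = (2496270 - 1152453/2)*(-1901405 + 17**3) = 3840087*(-1901405 + 4913)/2 = (3840087/2)*(-1896492) = -3641347137402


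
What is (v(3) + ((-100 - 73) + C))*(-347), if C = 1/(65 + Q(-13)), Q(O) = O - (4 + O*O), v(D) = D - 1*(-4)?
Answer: 6970189/121 ≈ 57605.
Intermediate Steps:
v(D) = 4 + D (v(D) = D + 4 = 4 + D)
Q(O) = -4 + O - O**2 (Q(O) = O - (4 + O**2) = O + (-4 - O**2) = -4 + O - O**2)
C = -1/121 (C = 1/(65 + (-4 - 13 - 1*(-13)**2)) = 1/(65 + (-4 - 13 - 1*169)) = 1/(65 + (-4 - 13 - 169)) = 1/(65 - 186) = 1/(-121) = -1/121 ≈ -0.0082645)
(v(3) + ((-100 - 73) + C))*(-347) = ((4 + 3) + ((-100 - 73) - 1/121))*(-347) = (7 + (-173 - 1/121))*(-347) = (7 - 20934/121)*(-347) = -20087/121*(-347) = 6970189/121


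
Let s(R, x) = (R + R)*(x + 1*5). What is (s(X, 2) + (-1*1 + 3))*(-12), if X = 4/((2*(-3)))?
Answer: 88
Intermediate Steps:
X = -⅔ (X = 4/(-6) = 4*(-⅙) = -⅔ ≈ -0.66667)
s(R, x) = 2*R*(5 + x) (s(R, x) = (2*R)*(x + 5) = (2*R)*(5 + x) = 2*R*(5 + x))
(s(X, 2) + (-1*1 + 3))*(-12) = (2*(-⅔)*(5 + 2) + (-1*1 + 3))*(-12) = (2*(-⅔)*7 + (-1 + 3))*(-12) = (-28/3 + 2)*(-12) = -22/3*(-12) = 88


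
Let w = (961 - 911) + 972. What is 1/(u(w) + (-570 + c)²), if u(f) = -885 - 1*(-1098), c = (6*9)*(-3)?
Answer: 1/536037 ≈ 1.8655e-6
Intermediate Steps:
c = -162 (c = 54*(-3) = -162)
w = 1022 (w = 50 + 972 = 1022)
u(f) = 213 (u(f) = -885 + 1098 = 213)
1/(u(w) + (-570 + c)²) = 1/(213 + (-570 - 162)²) = 1/(213 + (-732)²) = 1/(213 + 535824) = 1/536037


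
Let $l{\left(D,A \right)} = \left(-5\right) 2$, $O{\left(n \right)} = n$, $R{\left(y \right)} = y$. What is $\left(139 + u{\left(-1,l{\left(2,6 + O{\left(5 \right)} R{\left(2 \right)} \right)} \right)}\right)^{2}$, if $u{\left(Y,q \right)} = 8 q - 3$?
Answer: $3136$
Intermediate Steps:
$l{\left(D,A \right)} = -10$
$u{\left(Y,q \right)} = -3 + 8 q$
$\left(139 + u{\left(-1,l{\left(2,6 + O{\left(5 \right)} R{\left(2 \right)} \right)} \right)}\right)^{2} = \left(139 + \left(-3 + 8 \left(-10\right)\right)\right)^{2} = \left(139 - 83\right)^{2} = 56^{2} = 3136$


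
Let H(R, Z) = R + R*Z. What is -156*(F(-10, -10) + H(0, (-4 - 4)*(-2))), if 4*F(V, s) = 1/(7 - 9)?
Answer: 39/2 ≈ 19.500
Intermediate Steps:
F(V, s) = -1/8 (F(V, s) = 1/(4*(7 - 9)) = (1/4)/(-2) = (1/4)*(-1/2) = -1/8)
-156*(F(-10, -10) + H(0, (-4 - 4)*(-2))) = -156*(-1/8 + 0*(1 + (-4 - 4)*(-2))) = -156*(-1/8 + 0*(1 - 8*(-2))) = -156*(-1/8 + 0*(1 + 16)) = -156*(-1/8 + 0*17) = -156*(-1/8 + 0) = -156*(-1/8) = 39/2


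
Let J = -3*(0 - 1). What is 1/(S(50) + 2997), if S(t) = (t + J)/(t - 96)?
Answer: 46/137809 ≈ 0.00033380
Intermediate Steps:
J = 3 (J = -3*(-1) = 3)
S(t) = (3 + t)/(-96 + t) (S(t) = (t + 3)/(t - 96) = (3 + t)/(-96 + t))
1/(S(50) + 2997) = 1/((3 + 50)/(-96 + 50) + 2997) = 1/(53/(-46) + 2997) = 1/(-1/46*53 + 2997) = 1/(-53/46 + 2997) = 1/(137809/46) = 46/137809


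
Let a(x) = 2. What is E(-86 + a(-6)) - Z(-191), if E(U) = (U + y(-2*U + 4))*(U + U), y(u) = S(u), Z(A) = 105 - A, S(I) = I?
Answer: -15080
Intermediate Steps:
y(u) = u
E(U) = 2*U*(4 - U) (E(U) = (U + (-2*U + 4))*(U + U) = (U + (4 - 2*U))*(2*U) = (4 - U)*(2*U) = 2*U*(4 - U))
E(-86 + a(-6)) - Z(-191) = 2*(-86 + 2)*(4 - (-86 + 2)) - (105 - 1*(-191)) = 2*(-84)*(4 - 1*(-84)) - (105 + 191) = 2*(-84)*(4 + 84) - 1*296 = 2*(-84)*88 - 296 = -14784 - 296 = -15080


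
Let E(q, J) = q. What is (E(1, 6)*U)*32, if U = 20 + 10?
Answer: 960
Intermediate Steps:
U = 30
(E(1, 6)*U)*32 = (1*30)*32 = 30*32 = 960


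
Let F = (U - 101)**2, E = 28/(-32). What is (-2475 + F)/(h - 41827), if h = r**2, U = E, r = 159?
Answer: -505825/1058944 ≈ -0.47767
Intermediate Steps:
E = -7/8 (E = 28*(-1/32) = -7/8 ≈ -0.87500)
U = -7/8 ≈ -0.87500
F = 664225/64 (F = (-7/8 - 101)**2 = (-815/8)**2 = 664225/64 ≈ 10379.)
h = 25281 (h = 159**2 = 25281)
(-2475 + F)/(h - 41827) = (-2475 + 664225/64)/(25281 - 41827) = (505825/64)/(-16546) = (505825/64)*(-1/16546) = -505825/1058944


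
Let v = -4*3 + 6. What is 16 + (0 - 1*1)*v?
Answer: 22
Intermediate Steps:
v = -6 (v = -12 + 6 = -6)
16 + (0 - 1*1)*v = 16 + (0 - 1*1)*(-6) = 16 + (0 - 1)*(-6) = 16 - 1*(-6) = 16 + 6 = 22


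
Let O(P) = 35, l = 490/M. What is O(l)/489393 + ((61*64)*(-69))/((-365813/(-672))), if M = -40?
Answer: -12655748132663/25575188787 ≈ -494.84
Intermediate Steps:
l = -49/4 (l = 490/(-40) = 490*(-1/40) = -49/4 ≈ -12.250)
O(l)/489393 + ((61*64)*(-69))/((-365813/(-672))) = 35/489393 + ((61*64)*(-69))/((-365813/(-672))) = 35*(1/489393) + (3904*(-69))/((-365813*(-1/672))) = 35/489393 - 269376/52259/96 = 35/489393 - 269376*96/52259 = 35/489393 - 25860096/52259 = -12655748132663/25575188787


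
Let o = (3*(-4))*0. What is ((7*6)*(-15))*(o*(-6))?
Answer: 0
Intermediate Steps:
o = 0 (o = -12*0 = 0)
((7*6)*(-15))*(o*(-6)) = ((7*6)*(-15))*(0*(-6)) = (42*(-15))*0 = -630*0 = 0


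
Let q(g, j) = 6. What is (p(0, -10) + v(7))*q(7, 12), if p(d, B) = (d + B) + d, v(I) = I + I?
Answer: 24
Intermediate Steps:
v(I) = 2*I
p(d, B) = B + 2*d (p(d, B) = (B + d) + d = B + 2*d)
(p(0, -10) + v(7))*q(7, 12) = ((-10 + 2*0) + 2*7)*6 = ((-10 + 0) + 14)*6 = (-10 + 14)*6 = 4*6 = 24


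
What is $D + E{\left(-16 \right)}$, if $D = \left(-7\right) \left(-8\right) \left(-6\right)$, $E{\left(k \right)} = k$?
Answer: $-352$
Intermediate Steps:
$D = -336$ ($D = 56 \left(-6\right) = -336$)
$D + E{\left(-16 \right)} = -336 - 16 = -352$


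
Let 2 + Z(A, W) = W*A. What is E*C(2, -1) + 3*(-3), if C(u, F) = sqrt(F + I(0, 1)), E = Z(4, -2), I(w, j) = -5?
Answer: -9 - 10*I*sqrt(6) ≈ -9.0 - 24.495*I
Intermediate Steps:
Z(A, W) = -2 + A*W (Z(A, W) = -2 + W*A = -2 + A*W)
E = -10 (E = -2 + 4*(-2) = -2 - 8 = -10)
C(u, F) = sqrt(-5 + F) (C(u, F) = sqrt(F - 5) = sqrt(-5 + F))
E*C(2, -1) + 3*(-3) = -10*sqrt(-5 - 1) + 3*(-3) = -10*I*sqrt(6) - 9 = -9 - 10*I*sqrt(6)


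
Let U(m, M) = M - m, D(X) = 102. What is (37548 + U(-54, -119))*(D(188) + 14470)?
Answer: 546202276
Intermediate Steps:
(37548 + U(-54, -119))*(D(188) + 14470) = (37548 + (-119 - 1*(-54)))*(102 + 14470) = (37548 + (-119 + 54))*14572 = (37548 - 65)*14572 = 37483*14572 = 546202276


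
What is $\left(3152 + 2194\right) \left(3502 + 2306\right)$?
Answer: $31049568$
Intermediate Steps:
$\left(3152 + 2194\right) \left(3502 + 2306\right) = 5346 \cdot 5808 = 31049568$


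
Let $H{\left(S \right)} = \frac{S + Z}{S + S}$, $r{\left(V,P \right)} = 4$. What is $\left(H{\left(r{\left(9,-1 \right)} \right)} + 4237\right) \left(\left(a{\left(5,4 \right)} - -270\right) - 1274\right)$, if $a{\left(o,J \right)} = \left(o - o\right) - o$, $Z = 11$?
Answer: $- \frac{34216199}{8} \approx -4.277 \cdot 10^{6}$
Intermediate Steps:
$a{\left(o,J \right)} = - o$ ($a{\left(o,J \right)} = 0 - o = - o$)
$H{\left(S \right)} = \frac{11 + S}{2 S}$ ($H{\left(S \right)} = \frac{S + 11}{S + S} = \frac{11 + S}{2 S}$)
$\left(H{\left(r{\left(9,-1 \right)} \right)} + 4237\right) \left(\left(a{\left(5,4 \right)} - -270\right) - 1274\right) = \left(\frac{11 + 4}{2 \cdot 4} + 4237\right) \left(\left(\left(-1\right) 5 - -270\right) - 1274\right) = \left(\frac{1}{2} \cdot \frac{1}{4} \cdot 15 + 4237\right) \left(\left(-5 + 270\right) - 1274\right) = \left(\frac{15}{8} + 4237\right) \left(265 - 1274\right) = \frac{33911}{8} \left(-1009\right) = - \frac{34216199}{8}$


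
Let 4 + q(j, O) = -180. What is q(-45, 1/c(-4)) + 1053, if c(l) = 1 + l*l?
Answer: 869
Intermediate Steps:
c(l) = 1 + l**2
q(j, O) = -184 (q(j, O) = -4 - 180 = -184)
q(-45, 1/c(-4)) + 1053 = -184 + 1053 = 869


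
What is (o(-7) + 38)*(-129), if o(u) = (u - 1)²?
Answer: -13158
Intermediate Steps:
o(u) = (-1 + u)²
(o(-7) + 38)*(-129) = ((-1 - 7)² + 38)*(-129) = ((-8)² + 38)*(-129) = (64 + 38)*(-129) = 102*(-129) = -13158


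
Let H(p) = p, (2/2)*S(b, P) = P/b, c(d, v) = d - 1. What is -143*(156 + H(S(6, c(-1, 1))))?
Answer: -66781/3 ≈ -22260.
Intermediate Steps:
c(d, v) = -1 + d
S(b, P) = P/b
-143*(156 + H(S(6, c(-1, 1)))) = -143*(156 + (-1 - 1)/6) = -143*(156 - 2*1/6) = -143*(156 - 1/3) = -143*467/3 = -66781/3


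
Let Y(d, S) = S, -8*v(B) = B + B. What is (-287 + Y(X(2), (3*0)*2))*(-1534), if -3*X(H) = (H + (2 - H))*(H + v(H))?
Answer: 440258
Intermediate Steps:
v(B) = -B/4 (v(B) = -(B + B)/8 = -B/4)
X(H) = -H/2 (X(H) = -(H + (2 - H))*(H - H/4)/3 = -2*3*H/4/3 = -H/2)
(-287 + Y(X(2), (3*0)*2))*(-1534) = (-287 + (3*0)*2)*(-1534) = (-287 + 0*2)*(-1534) = (-287 + 0)*(-1534) = -287*(-1534) = 440258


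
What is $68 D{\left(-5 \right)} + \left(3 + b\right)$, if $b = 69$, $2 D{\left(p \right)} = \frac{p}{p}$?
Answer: $106$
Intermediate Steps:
$D{\left(p \right)} = \frac{1}{2}$ ($D{\left(p \right)} = \frac{p \frac{1}{p}}{2} = \frac{1}{2} \cdot 1 = \frac{1}{2}$)
$68 D{\left(-5 \right)} + \left(3 + b\right) = 68 \cdot \frac{1}{2} + \left(3 + 69\right) = 34 + 72 = 106$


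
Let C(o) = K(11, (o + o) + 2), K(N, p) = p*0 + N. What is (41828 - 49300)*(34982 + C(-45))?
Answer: -261467696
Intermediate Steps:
K(N, p) = N (K(N, p) = 0 + N = N)
C(o) = 11
(41828 - 49300)*(34982 + C(-45)) = (41828 - 49300)*(34982 + 11) = -7472*34993 = -261467696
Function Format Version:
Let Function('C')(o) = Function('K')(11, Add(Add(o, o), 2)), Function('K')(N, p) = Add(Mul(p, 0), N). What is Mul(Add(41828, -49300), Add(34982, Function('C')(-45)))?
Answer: -261467696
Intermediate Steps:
Function('K')(N, p) = N (Function('K')(N, p) = Add(0, N) = N)
Function('C')(o) = 11
Mul(Add(41828, -49300), Add(34982, Function('C')(-45))) = Mul(Add(41828, -49300), Add(34982, 11)) = Mul(-7472, 34993) = -261467696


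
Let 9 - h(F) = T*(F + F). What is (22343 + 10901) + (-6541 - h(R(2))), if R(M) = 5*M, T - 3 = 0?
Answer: 26754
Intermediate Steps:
T = 3 (T = 3 + 0 = 3)
h(F) = 9 - 6*F (h(F) = 9 - 3*(F + F) = 9 - 3*2*F = 9 - 6*F)
(22343 + 10901) + (-6541 - h(R(2))) = (22343 + 10901) + (-6541 - (9 - 30*2)) = 33244 + (-6541 - (9 - 6*10)) = 33244 + (-6541 - (9 - 60)) = 33244 + (-6541 - 1*(-51)) = 33244 + (-6541 + 51) = 33244 - 6490 = 26754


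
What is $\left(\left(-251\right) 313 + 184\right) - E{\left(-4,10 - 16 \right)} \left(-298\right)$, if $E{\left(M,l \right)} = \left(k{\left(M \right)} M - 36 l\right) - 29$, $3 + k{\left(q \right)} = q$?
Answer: $-14309$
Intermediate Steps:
$k{\left(q \right)} = -3 + q$
$E{\left(M,l \right)} = -29 - 36 l + M \left(-3 + M\right)$ ($E{\left(M,l \right)} = \left(\left(-3 + M\right) M - 36 l\right) - 29 = \left(M \left(-3 + M\right) - 36 l\right) - 29 = \left(- 36 l + M \left(-3 + M\right)\right) - 29 = -29 - 36 l + M \left(-3 + M\right)$)
$\left(\left(-251\right) 313 + 184\right) - E{\left(-4,10 - 16 \right)} \left(-298\right) = \left(\left(-251\right) 313 + 184\right) - \left(-29 - 36 \left(10 - 16\right) - 4 \left(-3 - 4\right)\right) \left(-298\right) = \left(-78563 + 184\right) - \left(-29 - -216 - -28\right) \left(-298\right) = -78379 - \left(-29 + 216 + 28\right) \left(-298\right) = -78379 - 215 \left(-298\right) = -78379 - -64070 = -78379 + 64070 = -14309$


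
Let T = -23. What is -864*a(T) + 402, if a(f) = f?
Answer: 20274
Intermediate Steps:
-864*a(T) + 402 = -864*(-23) + 402 = 19872 + 402 = 20274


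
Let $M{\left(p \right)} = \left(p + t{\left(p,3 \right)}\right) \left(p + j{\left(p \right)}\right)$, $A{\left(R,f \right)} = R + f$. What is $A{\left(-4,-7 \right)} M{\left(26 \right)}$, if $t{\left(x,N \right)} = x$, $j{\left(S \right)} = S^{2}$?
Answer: $-401544$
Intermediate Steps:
$M{\left(p \right)} = 2 p \left(p + p^{2}\right)$ ($M{\left(p \right)} = \left(p + p\right) \left(p + p^{2}\right) = 2 p \left(p + p^{2}\right)$)
$A{\left(-4,-7 \right)} M{\left(26 \right)} = \left(-4 - 7\right) 2 \cdot 26^{2} \left(1 + 26\right) = - 11 \cdot 2 \cdot 676 \cdot 27 = \left(-11\right) 36504 = -401544$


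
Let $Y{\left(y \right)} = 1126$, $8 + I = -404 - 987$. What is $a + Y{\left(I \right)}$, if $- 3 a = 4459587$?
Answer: $-1485403$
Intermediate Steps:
$a = -1486529$ ($a = \left(- \frac{1}{3}\right) 4459587 = -1486529$)
$I = -1399$ ($I = -8 - 1391 = -1399$)
$a + Y{\left(I \right)} = -1486529 + 1126 = -1485403$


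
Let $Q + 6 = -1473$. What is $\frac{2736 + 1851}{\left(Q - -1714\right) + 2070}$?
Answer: $\frac{4587}{2305} \approx 1.99$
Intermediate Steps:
$Q = -1479$ ($Q = -6 - 1473 = -1479$)
$\frac{2736 + 1851}{\left(Q - -1714\right) + 2070} = \frac{2736 + 1851}{\left(-1479 - -1714\right) + 2070} = \frac{4587}{\left(-1479 + 1714\right) + 2070} = \frac{4587}{235 + 2070} = \frac{4587}{2305}$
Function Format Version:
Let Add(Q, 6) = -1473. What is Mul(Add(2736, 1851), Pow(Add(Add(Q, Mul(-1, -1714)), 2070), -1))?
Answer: Rational(4587, 2305) ≈ 1.9900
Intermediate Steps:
Q = -1479 (Q = Add(-6, -1473) = -1479)
Mul(Add(2736, 1851), Pow(Add(Add(Q, Mul(-1, -1714)), 2070), -1)) = Mul(Add(2736, 1851), Pow(Add(Add(-1479, Mul(-1, -1714)), 2070), -1)) = Mul(4587, Pow(Add(Add(-1479, 1714), 2070), -1)) = Mul(4587, Pow(Add(235, 2070), -1)) = Mul(4587, Pow(2305, -1)) = Mul(4587, Rational(1, 2305)) = Rational(4587, 2305)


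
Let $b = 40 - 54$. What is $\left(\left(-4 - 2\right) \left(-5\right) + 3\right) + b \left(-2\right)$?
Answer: $61$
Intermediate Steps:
$b = -14$
$\left(\left(-4 - 2\right) \left(-5\right) + 3\right) + b \left(-2\right) = \left(\left(-4 - 2\right) \left(-5\right) + 3\right) - -28 = \left(\left(-6\right) \left(-5\right) + 3\right) + 28 = \left(30 + 3\right) + 28 = 33 + 28 = 61$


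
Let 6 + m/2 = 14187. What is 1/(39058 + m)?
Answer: 1/67420 ≈ 1.4832e-5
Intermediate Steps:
m = 28362 (m = -12 + 2*14187 = -12 + 28374 = 28362)
1/(39058 + m) = 1/(39058 + 28362) = 1/67420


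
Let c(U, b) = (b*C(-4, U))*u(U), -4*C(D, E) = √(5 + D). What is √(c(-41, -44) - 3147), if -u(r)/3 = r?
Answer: I*√1794 ≈ 42.356*I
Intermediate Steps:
u(r) = -3*r
C(D, E) = -√(5 + D)/4
c(U, b) = 3*U*b/4 (c(U, b) = (b*(-√(5 - 4)/4))*(-3*U) = (b*(-√1/4))*(-3*U) = (b*(-¼*1))*(-3*U) = (b*(-¼))*(-3*U) = (-b/4)*(-3*U) = 3*U*b/4)
√(c(-41, -44) - 3147) = √((¾)*(-41)*(-44) - 3147) = √(1353 - 3147) = √(-1794) = I*√1794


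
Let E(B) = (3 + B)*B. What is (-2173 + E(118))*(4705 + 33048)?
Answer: 457000065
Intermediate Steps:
E(B) = B*(3 + B)
(-2173 + E(118))*(4705 + 33048) = (-2173 + 118*(3 + 118))*(4705 + 33048) = (-2173 + 118*121)*37753 = (-2173 + 14278)*37753 = 12105*37753 = 457000065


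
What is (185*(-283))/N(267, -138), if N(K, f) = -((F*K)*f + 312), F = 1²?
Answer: -52355/36534 ≈ -1.4330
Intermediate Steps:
F = 1
N(K, f) = -312 - K*f (N(K, f) = -((1*K)*f + 312) = -(K*f + 312) = -(312 + K*f) = -312 - K*f)
(185*(-283))/N(267, -138) = (185*(-283))/(-312 - 1*267*(-138)) = -52355/(-312 + 36846) = -52355/36534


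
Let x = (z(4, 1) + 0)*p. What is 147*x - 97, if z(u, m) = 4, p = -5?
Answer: -3037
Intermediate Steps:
x = -20 (x = (4 + 0)*(-5) = 4*(-5) = -20)
147*x - 97 = 147*(-20) - 97 = -2940 - 97 = -3037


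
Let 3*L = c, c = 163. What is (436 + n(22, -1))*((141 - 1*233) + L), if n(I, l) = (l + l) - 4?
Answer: -48590/3 ≈ -16197.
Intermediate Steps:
n(I, l) = -4 + 2*l (n(I, l) = 2*l - 4 = -4 + 2*l)
L = 163/3 (L = (⅓)*163 = 163/3 ≈ 54.333)
(436 + n(22, -1))*((141 - 1*233) + L) = (436 + (-4 + 2*(-1)))*((141 - 1*233) + 163/3) = (436 + (-4 - 2))*((141 - 233) + 163/3) = (436 - 6)*(-92 + 163/3) = 430*(-113/3) = -48590/3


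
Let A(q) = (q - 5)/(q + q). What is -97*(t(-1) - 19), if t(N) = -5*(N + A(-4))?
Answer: 15229/8 ≈ 1903.6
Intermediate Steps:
A(q) = (-5 + q)/(2*q) (A(q) = (-5 + q)/((2*q)) = (-5 + q)*(1/(2*q)) = (-5 + q)/(2*q))
t(N) = -45/8 - 5*N (t(N) = -5*(N + (½)*(-5 - 4)/(-4)) = -5*(N + (½)*(-¼)*(-9)) = -5*(N + 9/8) = -5*(9/8 + N) = -45/8 - 5*N)
-97*(t(-1) - 19) = -97*((-45/8 - 5*(-1)) - 19) = -97*((-45/8 + 5) - 19) = -97*(-5/8 - 19) = -97*(-157/8) = 15229/8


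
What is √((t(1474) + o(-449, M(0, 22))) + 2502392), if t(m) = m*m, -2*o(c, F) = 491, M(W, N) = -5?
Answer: √18699290/2 ≈ 2162.1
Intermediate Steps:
o(c, F) = -491/2 (o(c, F) = -½*491 = -491/2)
t(m) = m²
√((t(1474) + o(-449, M(0, 22))) + 2502392) = √((1474² - 491/2) + 2502392) = √((2172676 - 491/2) + 2502392) = √(4344861/2 + 2502392) = √(9349645/2) = √18699290/2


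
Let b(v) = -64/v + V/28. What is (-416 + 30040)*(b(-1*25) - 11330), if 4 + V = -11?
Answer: -8389498814/25 ≈ -3.3558e+8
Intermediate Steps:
V = -15 (V = -4 - 11 = -15)
b(v) = -15/28 - 64/v (b(v) = -64/v - 15/28 = -15/28 - 64/v)
(-416 + 30040)*(b(-1*25) - 11330) = (-416 + 30040)*((-15/28 - 64/((-1*25))) - 11330) = 29624*((-15/28 - 64/(-25)) - 11330) = 29624*((-15/28 - 64*(-1/25)) - 11330) = 29624*((-15/28 + 64/25) - 11330) = 29624*(1417/700 - 11330) = 29624*(-7929583/700) = -8389498814/25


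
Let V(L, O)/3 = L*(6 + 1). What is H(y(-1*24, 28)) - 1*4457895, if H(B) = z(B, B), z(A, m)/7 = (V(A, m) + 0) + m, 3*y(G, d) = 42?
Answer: -4455739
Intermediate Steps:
y(G, d) = 14 (y(G, d) = (⅓)*42 = 14)
V(L, O) = 21*L (V(L, O) = 3*(L*(6 + 1)) = 3*(L*7) = 3*(7*L) = 21*L)
z(A, m) = 7*m + 147*A (z(A, m) = 7*((21*A + 0) + m) = 7*(21*A + m) = 7*(m + 21*A) = 7*m + 147*A)
H(B) = 154*B (H(B) = 7*B + 147*B = 154*B)
H(y(-1*24, 28)) - 1*4457895 = 154*14 - 1*4457895 = 2156 - 4457895 = -4455739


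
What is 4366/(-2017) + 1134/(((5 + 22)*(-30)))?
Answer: -35949/10085 ≈ -3.5646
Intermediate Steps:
4366/(-2017) + 1134/(((5 + 22)*(-30))) = 4366*(-1/2017) + 1134/((27*(-30))) = -4366/2017 + 1134/(-810) = -4366/2017 + 1134*(-1/810) = -4366/2017 - 7/5 = -35949/10085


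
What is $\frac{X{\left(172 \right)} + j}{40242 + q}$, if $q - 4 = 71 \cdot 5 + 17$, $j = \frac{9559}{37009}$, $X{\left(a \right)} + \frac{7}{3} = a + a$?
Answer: $\frac{18981451}{2254847343} \approx 0.0084181$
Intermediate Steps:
$X{\left(a \right)} = - \frac{7}{3} + 2 a$ ($X{\left(a \right)} = - \frac{7}{3} + \left(a + a\right) = - \frac{7}{3} + 2 a$)
$j = \frac{9559}{37009}$ ($j = 9559 \cdot \frac{1}{37009} = \frac{9559}{37009} \approx 0.25829$)
$q = 376$ ($q = 4 + \left(71 \cdot 5 + 17\right) = 4 + \left(355 + 17\right) = 4 + 372 = 376$)
$\frac{X{\left(172 \right)} + j}{40242 + q} = \frac{\left(- \frac{7}{3} + 2 \cdot 172\right) + \frac{9559}{37009}}{40242 + 376} = \frac{\left(- \frac{7}{3} + 344\right) + \frac{9559}{37009}}{40618} = \left(\frac{1025}{3} + \frac{9559}{37009}\right) \frac{1}{40618} = \frac{37962902}{111027} \cdot \frac{1}{40618} = \frac{18981451}{2254847343}$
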